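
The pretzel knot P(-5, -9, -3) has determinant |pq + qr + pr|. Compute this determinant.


Step 1: Compute pq + qr + pr.
pq = (-5)*(-9) = 45
qr = (-9)*(-3) = 27
pr = (-5)*(-3) = 15
pq + qr + pr = 45 + 27 + 15 = 87
Step 2: Take absolute value.
det(P(-5,-9,-3)) = |87| = 87

87


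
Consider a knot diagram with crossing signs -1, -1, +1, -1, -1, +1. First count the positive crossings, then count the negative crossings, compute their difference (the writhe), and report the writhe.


Step 1: Count positive crossings (+1).
Positive crossings: 2
Step 2: Count negative crossings (-1).
Negative crossings: 4
Step 3: Writhe = (positive) - (negative)
w = 2 - 4 = -2
Step 4: |w| = 2, and w is negative

-2


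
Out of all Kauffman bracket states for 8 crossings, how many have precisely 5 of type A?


We choose which 5 of 8 crossings get A-smoothings.
C(8, 5) = 8! / (5! * 3!)
= 56

56


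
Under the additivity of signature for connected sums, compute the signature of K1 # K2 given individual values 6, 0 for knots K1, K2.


The signature is additive under connected sum.
signature(K1 # K2) = (6) + (0)
= 6

6


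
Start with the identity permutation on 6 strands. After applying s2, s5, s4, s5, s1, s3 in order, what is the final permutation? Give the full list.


Starting with identity [1, 2, 3, 4, 5, 6].
Apply generators in sequence:
  After s2: [1, 3, 2, 4, 5, 6]
  After s5: [1, 3, 2, 4, 6, 5]
  After s4: [1, 3, 2, 6, 4, 5]
  After s5: [1, 3, 2, 6, 5, 4]
  After s1: [3, 1, 2, 6, 5, 4]
  After s3: [3, 1, 6, 2, 5, 4]
Final permutation: [3, 1, 6, 2, 5, 4]

[3, 1, 6, 2, 5, 4]


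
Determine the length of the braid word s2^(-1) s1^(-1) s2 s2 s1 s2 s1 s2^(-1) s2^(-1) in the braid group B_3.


The word length counts the number of generators (including inverses).
Listing each generator: s2^(-1), s1^(-1), s2, s2, s1, s2, s1, s2^(-1), s2^(-1)
There are 9 generators in this braid word.

9


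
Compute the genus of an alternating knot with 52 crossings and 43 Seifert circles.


For alternating knots, g = (c - s + 1)/2.
= (52 - 43 + 1)/2
= 10/2 = 5

5


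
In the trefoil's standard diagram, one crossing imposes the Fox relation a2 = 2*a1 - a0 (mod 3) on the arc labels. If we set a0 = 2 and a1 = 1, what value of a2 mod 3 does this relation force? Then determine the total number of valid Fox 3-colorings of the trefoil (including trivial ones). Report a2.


Step 1: Apply the given crossing relation 2*a1 - a0 - a2 = 0 (mod 3).
  a2 = 2*a1 - a0 mod 3
  a2 = 2*1 - 2 mod 3
  a2 = 2 - 2 mod 3
  a2 = 0 mod 3 = 0
Step 2: The trefoil has determinant 3.
  Number of Fox p-colorings (p prime) is p^2 if p = 3, else p.
  Since p = 3 divides det = 3, the trefoil is 3-colorable.
  (Indeed for p = 3 any choice of a0, a1 extends to a valid coloring; the trial (a0, a1, a2) = (2, 1, 0) satisfies all three crossing relations.)
  Total colorings = 3^2 = 9
Step 3: a2 = 0, total Fox 3-colorings = 9

0


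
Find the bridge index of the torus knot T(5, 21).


The bridge number of T(p,q) is min(p,q).
min(5, 21) = 5

5


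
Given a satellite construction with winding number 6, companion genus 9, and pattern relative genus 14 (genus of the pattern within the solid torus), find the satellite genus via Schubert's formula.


Schubert: g(satellite) = g_rel(pattern) + |winding| * g(companion),
where g_rel(pattern) is the genus of the pattern relative to the solid torus.
= 14 + 6 * 9
= 14 + 54 = 68

68


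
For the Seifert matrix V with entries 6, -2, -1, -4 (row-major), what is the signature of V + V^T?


Step 1: V + V^T = [[12, -3], [-3, -8]]
Step 2: trace = 4, det = -105
Step 3: Discriminant = 4^2 - 4*(-105) = 436
Step 4: Eigenvalues: 12.4403, -8.44031
Step 5: Signature = (# positive eigenvalues) - (# negative eigenvalues) = 0

0


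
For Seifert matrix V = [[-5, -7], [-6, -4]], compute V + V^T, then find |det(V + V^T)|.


Step 1: Form V + V^T where V = [[-5, -7], [-6, -4]]
  V^T = [[-5, -6], [-7, -4]]
  V + V^T = [[-10, -13], [-13, -8]]
Step 2: det(V + V^T) = (-10)*(-8) - (-13)*(-13)
  = 80 - 169 = -89
Step 3: Knot determinant = |det(V + V^T)| = |-89| = 89

89


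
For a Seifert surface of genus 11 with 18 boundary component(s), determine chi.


chi = 2 - 2g - b
= 2 - 2*11 - 18
= 2 - 22 - 18 = -38

-38


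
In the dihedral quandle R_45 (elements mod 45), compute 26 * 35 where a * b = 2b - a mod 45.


26 * 35 = 2*35 - 26 mod 45
= 70 - 26 mod 45
= 44 mod 45 = 44

44


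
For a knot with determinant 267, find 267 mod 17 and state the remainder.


Step 1: A knot is p-colorable if and only if p divides its determinant.
Step 2: Compute 267 mod 17.
267 = 15 * 17 + 12
Step 3: 267 mod 17 = 12
Step 4: The knot is 17-colorable: no

12


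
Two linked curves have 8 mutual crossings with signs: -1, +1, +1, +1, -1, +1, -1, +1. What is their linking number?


Step 1: Count positive crossings: 5
Step 2: Count negative crossings: 3
Step 3: Sum of signs = 5 - 3 = 2
Step 4: Linking number = sum/2 = 2/2 = 1

1


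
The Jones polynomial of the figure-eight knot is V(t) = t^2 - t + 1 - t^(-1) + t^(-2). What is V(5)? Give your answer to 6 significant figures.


Substituting t = 5 into V(t) = t^2 - t + 1 - t^(-1) + t^(-2):
  (+)t^(2) = 25
  (-)t^(1) = -5
  (+)t^(0) = 1
  (-)t^(-1) = -0.2
  (+)t^(-2) = 0.04
Sum = (25) + (-5) + (1) + (-0.2) + (0.04)
= 20.84
Rounded to 6 significant figures: 20.84

20.84


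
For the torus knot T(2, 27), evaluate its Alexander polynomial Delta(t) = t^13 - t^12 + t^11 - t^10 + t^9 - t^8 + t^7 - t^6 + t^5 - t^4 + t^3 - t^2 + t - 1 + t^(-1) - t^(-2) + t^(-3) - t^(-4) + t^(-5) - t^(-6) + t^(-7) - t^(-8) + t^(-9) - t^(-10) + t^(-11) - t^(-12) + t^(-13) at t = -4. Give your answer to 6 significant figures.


Substituting t = -4 into Delta(t) = t^13 - t^12 + t^11 - t^10 + t^9 - t^8 + t^7 - t^6 + t^5 - t^4 + t^3 - t^2 + t - 1 + t^(-1) - t^(-2) + t^(-3) - t^(-4) + t^(-5) - t^(-6) + t^(-7) - t^(-8) + t^(-9) - t^(-10) + t^(-11) - t^(-12) + t^(-13):
Term values: (-67108864) + (-16777216) + (-4194304) + (-1048576) + (-262144) + (-65536) + (-16384) + (-4096) + (-1024) + (-256) + (-64) + (-16) + (-4) + (-1) + (-0.25) + (-0.0625) + (-0.015625) + (-0.00390625) + (-0.000976562) + (-0.000244141) + (-6.10352e-05) + (-1.52588e-05) + (-3.8147e-06) + (-9.53674e-07) + (-2.38419e-07) + (-5.96046e-08) + (-1.49012e-08)
Sum = -89478485.33
Rounded to 6 significant figures: -8.94785e+07

-8.94785e+07


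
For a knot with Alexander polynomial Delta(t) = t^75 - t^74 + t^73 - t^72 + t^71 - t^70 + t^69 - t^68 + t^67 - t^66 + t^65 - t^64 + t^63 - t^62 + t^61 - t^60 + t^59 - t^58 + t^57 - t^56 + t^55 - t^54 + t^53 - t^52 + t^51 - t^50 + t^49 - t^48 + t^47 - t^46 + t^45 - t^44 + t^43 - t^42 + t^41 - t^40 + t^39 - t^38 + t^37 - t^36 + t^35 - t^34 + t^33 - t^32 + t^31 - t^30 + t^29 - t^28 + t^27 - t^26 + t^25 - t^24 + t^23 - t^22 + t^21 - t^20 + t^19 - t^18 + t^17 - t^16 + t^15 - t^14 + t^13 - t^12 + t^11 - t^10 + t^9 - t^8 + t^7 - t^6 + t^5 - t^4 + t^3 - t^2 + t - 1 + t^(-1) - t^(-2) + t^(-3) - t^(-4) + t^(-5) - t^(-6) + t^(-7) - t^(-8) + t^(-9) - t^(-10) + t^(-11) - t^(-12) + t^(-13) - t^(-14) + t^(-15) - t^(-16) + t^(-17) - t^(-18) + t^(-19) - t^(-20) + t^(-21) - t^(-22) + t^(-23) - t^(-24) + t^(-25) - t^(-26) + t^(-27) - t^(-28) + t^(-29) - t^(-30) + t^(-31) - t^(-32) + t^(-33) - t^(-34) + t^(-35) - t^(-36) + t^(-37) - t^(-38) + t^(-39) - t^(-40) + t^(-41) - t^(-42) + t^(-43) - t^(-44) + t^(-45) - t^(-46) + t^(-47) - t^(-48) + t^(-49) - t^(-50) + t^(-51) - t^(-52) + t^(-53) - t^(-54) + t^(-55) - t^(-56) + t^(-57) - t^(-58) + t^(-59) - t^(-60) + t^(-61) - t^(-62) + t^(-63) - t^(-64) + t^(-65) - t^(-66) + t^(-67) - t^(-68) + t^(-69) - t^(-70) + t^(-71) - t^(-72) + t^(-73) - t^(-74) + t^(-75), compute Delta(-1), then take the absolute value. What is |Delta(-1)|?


Step 1: The polynomial has 151 terms with alternating signs, exponents from 75 down to -75.
Step 2: Substitute t = -1. The i-th term has coefficient (-1)^i and exponent (m-i),
  so its value is (-1)^i * (-1)^(m-i) = (-1)^m = -1 for every i.
Step 3: All 151 terms equal -1, so Delta(-1) = 151 * (-1) = -151
Step 4: |Delta(-1)| = 151

151


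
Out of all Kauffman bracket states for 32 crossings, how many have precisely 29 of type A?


We choose which 29 of 32 crossings get A-smoothings.
C(32, 29) = 32! / (29! * 3!)
= 4960

4960


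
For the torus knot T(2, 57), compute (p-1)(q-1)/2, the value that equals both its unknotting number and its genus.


For a torus knot T(p,q), both the unknotting number and genus equal (p-1)(q-1)/2.
= (2-1)(57-1)/2
= 1*56/2
= 56/2 = 28

28


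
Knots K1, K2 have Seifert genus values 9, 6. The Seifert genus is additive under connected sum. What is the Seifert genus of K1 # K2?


The Seifert genus is additive under connected sum.
Seifert genus(K1 # K2) = (9) + (6)
= 15

15


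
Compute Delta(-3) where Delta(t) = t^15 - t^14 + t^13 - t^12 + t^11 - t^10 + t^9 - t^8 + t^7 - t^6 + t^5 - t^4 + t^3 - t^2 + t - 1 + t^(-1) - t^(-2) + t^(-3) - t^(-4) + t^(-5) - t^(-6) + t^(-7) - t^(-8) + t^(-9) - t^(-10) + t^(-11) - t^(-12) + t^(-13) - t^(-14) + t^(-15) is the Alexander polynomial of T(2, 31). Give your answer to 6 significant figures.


Substituting t = -3 into Delta(t) = t^15 - t^14 + t^13 - t^12 + t^11 - t^10 + t^9 - t^8 + t^7 - t^6 + t^5 - t^4 + t^3 - t^2 + t - 1 + t^(-1) - t^(-2) + t^(-3) - t^(-4) + t^(-5) - t^(-6) + t^(-7) - t^(-8) + t^(-9) - t^(-10) + t^(-11) - t^(-12) + t^(-13) - t^(-14) + t^(-15):
Term values: (-14348907) + (-4782969) + (-1594323) + (-531441) + (-177147) + (-59049) + (-19683) + (-6561) + (-2187) + (-729) + (-243) + (-81) + (-27) + (-9) + (-3) + (-1) + (-0.333333) + (-0.111111) + (-0.037037) + (-0.0123457) + (-0.00411523) + (-0.00137174) + (-0.000457247) + (-0.000152416) + (-5.08053e-05) + (-1.69351e-05) + (-5.64503e-06) + (-1.88168e-06) + (-6.27225e-07) + (-2.09075e-07) + (-6.96917e-08)
Sum = -21523360.5
Rounded to 6 significant figures: -2.15234e+07

-2.15234e+07


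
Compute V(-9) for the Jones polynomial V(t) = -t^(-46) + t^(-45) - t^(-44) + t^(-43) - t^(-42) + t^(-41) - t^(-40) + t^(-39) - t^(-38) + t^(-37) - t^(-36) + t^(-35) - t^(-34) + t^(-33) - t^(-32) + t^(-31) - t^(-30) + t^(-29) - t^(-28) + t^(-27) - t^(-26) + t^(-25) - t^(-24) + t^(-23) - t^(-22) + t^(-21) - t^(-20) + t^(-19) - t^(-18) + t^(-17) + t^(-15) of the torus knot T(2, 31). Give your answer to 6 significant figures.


Substituting t = -9 into V(t) = -t^(-46) + t^(-45) - t^(-44) + t^(-43) - t^(-42) + t^(-41) - t^(-40) + t^(-39) - t^(-38) + t^(-37) - t^(-36) + t^(-35) - t^(-34) + t^(-33) - t^(-32) + t^(-31) - t^(-30) + t^(-29) - t^(-28) + t^(-27) - t^(-26) + t^(-25) - t^(-24) + t^(-23) - t^(-22) + t^(-21) - t^(-20) + t^(-19) - t^(-18) + t^(-17) + t^(-15):
  (-)t^(-46) = -1.27305e-44
  (+)t^(-45) = -1.14574e-43
  (-)t^(-44) = -1.03117e-42
  (+)t^(-43) = -9.28052e-42
  (-)t^(-42) = -8.35246e-41
  (+)t^(-41) = -7.51722e-40
  (-)t^(-40) = -6.7655e-39
  (+)t^(-39) = -6.08895e-38
  (-)t^(-38) = -5.48005e-37
  (+)t^(-37) = -4.93205e-36
  (-)t^(-36) = -4.43884e-35
  (+)t^(-35) = -3.99496e-34
  (-)t^(-34) = -3.59546e-33
  (+)t^(-33) = -3.23592e-32
  (-)t^(-32) = -2.91232e-31
  (+)t^(-31) = -2.62109e-30
  (-)t^(-30) = -2.35898e-29
  (+)t^(-29) = -2.12308e-28
  (-)t^(-28) = -1.91078e-27
  (+)t^(-27) = -1.7197e-26
  (-)t^(-26) = -1.54773e-25
  (+)t^(-25) = -1.39296e-24
  (-)t^(-24) = -1.25366e-23
  (+)t^(-23) = -1.12829e-22
  (-)t^(-22) = -1.01546e-21
  (+)t^(-21) = -9.13918e-21
  (-)t^(-20) = -8.22526e-20
  (+)t^(-19) = -7.40274e-19
  (-)t^(-18) = -6.66246e-18
  (+)t^(-17) = -5.99622e-17
  (+)t^(-15) = -4.85694e-15
Sum = (-1.27305e-44) + (-1.14574e-43) + (-1.03117e-42) + (-9.28052e-42) + (-8.35246e-41) + (-7.51722e-40) + (-6.7655e-39) + (-6.08895e-38) + (-5.48005e-37) + (-4.93205e-36) + (-4.43884e-35) + (-3.99496e-34) + (-3.59546e-33) + (-3.23592e-32) + (-2.91232e-31) + (-2.62109e-30) + (-2.35898e-29) + (-2.12308e-28) + (-1.91078e-27) + (-1.7197e-26) + (-1.54773e-25) + (-1.39296e-24) + (-1.25366e-23) + (-1.12829e-22) + (-1.01546e-21) + (-9.13918e-21) + (-8.22526e-20) + (-7.40274e-19) + (-6.66246e-18) + (-5.99622e-17) + (-4.85694e-15)
= -4.924393191e-15
Rounded to 6 significant figures: -4.92439e-15

-4.92439e-15


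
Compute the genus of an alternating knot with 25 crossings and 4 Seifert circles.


For alternating knots, g = (c - s + 1)/2.
= (25 - 4 + 1)/2
= 22/2 = 11

11


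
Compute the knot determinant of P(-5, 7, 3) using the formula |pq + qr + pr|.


Step 1: Compute pq + qr + pr.
pq = (-5)*7 = -35
qr = 7*3 = 21
pr = (-5)*3 = -15
pq + qr + pr = -35 + 21 + (-15) = -29
Step 2: Take absolute value.
det(P(-5,7,3)) = |-29| = 29

29


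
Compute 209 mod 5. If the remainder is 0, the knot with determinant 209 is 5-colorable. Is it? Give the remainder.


Step 1: A knot is p-colorable if and only if p divides its determinant.
Step 2: Compute 209 mod 5.
209 = 41 * 5 + 4
Step 3: 209 mod 5 = 4
Step 4: The knot is 5-colorable: no

4


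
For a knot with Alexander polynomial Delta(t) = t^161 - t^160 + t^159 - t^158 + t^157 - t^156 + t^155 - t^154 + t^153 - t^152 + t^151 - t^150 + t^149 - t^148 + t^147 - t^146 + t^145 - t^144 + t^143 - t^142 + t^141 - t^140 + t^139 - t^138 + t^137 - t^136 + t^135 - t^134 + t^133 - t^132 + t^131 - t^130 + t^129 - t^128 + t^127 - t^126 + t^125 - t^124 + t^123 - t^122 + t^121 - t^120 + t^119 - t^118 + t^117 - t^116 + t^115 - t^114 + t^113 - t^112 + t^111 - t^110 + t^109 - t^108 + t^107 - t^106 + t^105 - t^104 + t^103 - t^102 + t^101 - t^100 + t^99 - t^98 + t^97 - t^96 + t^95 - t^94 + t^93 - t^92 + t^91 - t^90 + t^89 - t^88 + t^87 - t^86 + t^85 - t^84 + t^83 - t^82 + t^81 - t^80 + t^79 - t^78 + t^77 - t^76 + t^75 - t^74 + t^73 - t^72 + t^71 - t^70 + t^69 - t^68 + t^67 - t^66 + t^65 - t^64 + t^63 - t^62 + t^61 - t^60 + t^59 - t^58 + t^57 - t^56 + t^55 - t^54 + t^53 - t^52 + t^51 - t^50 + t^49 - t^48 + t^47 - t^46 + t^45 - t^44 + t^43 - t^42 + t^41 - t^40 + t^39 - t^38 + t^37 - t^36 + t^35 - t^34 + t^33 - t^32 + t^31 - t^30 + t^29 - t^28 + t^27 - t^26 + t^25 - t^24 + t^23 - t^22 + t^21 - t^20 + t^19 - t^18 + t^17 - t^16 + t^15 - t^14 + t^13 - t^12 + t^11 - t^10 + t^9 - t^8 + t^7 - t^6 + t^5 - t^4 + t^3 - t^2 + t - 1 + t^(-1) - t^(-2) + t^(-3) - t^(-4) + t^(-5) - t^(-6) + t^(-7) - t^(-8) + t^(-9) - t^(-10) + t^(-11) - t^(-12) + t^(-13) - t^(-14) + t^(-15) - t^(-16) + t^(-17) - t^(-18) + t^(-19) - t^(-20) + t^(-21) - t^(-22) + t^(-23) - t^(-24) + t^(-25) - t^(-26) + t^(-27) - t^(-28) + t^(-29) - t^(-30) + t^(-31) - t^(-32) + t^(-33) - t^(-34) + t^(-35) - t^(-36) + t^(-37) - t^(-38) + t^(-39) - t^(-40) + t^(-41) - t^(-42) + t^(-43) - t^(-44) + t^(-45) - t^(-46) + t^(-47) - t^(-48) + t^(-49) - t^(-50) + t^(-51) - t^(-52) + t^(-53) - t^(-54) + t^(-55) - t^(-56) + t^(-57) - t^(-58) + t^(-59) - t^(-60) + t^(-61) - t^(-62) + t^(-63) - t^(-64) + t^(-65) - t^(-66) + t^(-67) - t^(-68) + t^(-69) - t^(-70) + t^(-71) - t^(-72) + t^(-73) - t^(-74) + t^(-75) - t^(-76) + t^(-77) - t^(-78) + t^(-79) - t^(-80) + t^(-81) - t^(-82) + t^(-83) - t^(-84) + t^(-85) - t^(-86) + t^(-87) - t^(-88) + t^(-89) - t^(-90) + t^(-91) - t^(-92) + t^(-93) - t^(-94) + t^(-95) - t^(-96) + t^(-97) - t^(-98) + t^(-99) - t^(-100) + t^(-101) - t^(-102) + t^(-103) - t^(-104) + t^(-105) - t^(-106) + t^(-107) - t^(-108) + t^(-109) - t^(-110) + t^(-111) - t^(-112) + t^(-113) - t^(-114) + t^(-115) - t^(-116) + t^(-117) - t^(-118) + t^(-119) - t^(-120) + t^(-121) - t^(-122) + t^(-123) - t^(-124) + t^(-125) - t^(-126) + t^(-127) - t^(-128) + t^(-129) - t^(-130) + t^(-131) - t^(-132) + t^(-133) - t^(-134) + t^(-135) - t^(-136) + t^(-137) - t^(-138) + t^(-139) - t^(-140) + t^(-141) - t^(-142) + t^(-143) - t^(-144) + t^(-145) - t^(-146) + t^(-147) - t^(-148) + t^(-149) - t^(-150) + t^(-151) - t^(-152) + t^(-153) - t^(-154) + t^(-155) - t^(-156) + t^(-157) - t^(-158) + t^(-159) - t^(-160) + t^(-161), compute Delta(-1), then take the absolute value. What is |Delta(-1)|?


Step 1: The polynomial has 323 terms with alternating signs, exponents from 161 down to -161.
Step 2: Substitute t = -1. The i-th term has coefficient (-1)^i and exponent (m-i),
  so its value is (-1)^i * (-1)^(m-i) = (-1)^m = -1 for every i.
Step 3: All 323 terms equal -1, so Delta(-1) = 323 * (-1) = -323
Step 4: |Delta(-1)| = 323

323


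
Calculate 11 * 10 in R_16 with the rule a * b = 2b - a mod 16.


11 * 10 = 2*10 - 11 mod 16
= 20 - 11 mod 16
= 9 mod 16 = 9

9


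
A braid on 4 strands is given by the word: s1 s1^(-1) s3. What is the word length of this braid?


The word length counts the number of generators (including inverses).
Listing each generator: s1, s1^(-1), s3
There are 3 generators in this braid word.

3


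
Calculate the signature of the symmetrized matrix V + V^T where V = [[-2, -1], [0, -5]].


Step 1: V + V^T = [[-4, -1], [-1, -10]]
Step 2: trace = -14, det = 39
Step 3: Discriminant = (-14)^2 - 4*39 = 40
Step 4: Eigenvalues: -3.83772, -10.1623
Step 5: Signature = (# positive eigenvalues) - (# negative eigenvalues) = -2

-2


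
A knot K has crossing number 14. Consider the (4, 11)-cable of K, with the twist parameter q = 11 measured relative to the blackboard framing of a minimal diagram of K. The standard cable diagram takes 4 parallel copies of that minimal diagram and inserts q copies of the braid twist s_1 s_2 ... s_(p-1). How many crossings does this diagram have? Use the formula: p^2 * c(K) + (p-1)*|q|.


Step 1: Each of the c(K) crossings of the companion diagram becomes p*p = p^2 crossings among the p parallel strands, and each of the |q| twists s_1 s_2 ... s_(p-1) adds (p-1) crossings.
  Crossings = p^2 * c(K) + (p-1)*|q|
Step 2: = 4^2 * 14 + (4-1)*11
Step 3: = 16*14 + 3*11
Step 4: = 224 + 33 = 257

257


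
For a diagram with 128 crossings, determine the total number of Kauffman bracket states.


Each crossing contributes 2 choices (A-smoothing or B-smoothing).
Total states = 2^128 = 340282366920938463463374607431768211456

340282366920938463463374607431768211456


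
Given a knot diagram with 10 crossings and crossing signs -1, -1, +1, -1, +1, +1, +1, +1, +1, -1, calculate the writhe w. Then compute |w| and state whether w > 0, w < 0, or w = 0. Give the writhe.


Step 1: Count positive crossings (+1).
Positive crossings: 6
Step 2: Count negative crossings (-1).
Negative crossings: 4
Step 3: Writhe = (positive) - (negative)
w = 6 - 4 = 2
Step 4: |w| = 2, and w is positive

2


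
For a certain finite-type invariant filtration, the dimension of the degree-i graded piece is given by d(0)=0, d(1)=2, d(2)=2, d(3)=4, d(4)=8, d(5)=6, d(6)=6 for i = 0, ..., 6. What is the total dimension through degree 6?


Total dimension = d(0) + d(1) + ... + d(6)
= 0 + 2 + 2 + 4 + 8 + 6 + 6
= 28

28


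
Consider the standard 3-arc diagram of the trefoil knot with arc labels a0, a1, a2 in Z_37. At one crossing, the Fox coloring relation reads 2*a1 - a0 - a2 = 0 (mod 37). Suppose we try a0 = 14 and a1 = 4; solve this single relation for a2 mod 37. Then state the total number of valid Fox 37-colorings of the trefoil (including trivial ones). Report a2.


Step 1: Apply the given crossing relation 2*a1 - a0 - a2 = 0 (mod 37).
  a2 = 2*a1 - a0 mod 37
  a2 = 2*4 - 14 mod 37
  a2 = 8 - 14 mod 37
  a2 = -6 mod 37 = 31
Step 2: The trefoil has determinant 3.
  Number of Fox p-colorings (p prime) is p^2 if p = 3, else p.
  Since 37 does not divide 3, only trivial (constant) colorings exist.
  (So the trial a0 = 14, a1 = 4 with a0 != a1 does NOT extend to a valid coloring of the whole trefoil: the other two crossing relations require 3*(a1 - a0) = 0 (mod 37), which fails.)
  Total colorings = 37
Step 3: a2 = 31, total Fox 37-colorings = 37

31


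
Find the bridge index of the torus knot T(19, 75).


The bridge number of T(p,q) is min(p,q).
min(19, 75) = 19

19


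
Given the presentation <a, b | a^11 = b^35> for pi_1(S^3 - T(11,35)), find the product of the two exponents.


The relation is a^11 = b^35.
Product of exponents = 11 * 35
= 385

385


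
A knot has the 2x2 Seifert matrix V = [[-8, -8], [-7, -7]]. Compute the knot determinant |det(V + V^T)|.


Step 1: Form V + V^T where V = [[-8, -8], [-7, -7]]
  V^T = [[-8, -7], [-8, -7]]
  V + V^T = [[-16, -15], [-15, -14]]
Step 2: det(V + V^T) = (-16)*(-14) - (-15)*(-15)
  = 224 - 225 = -1
Step 3: Knot determinant = |det(V + V^T)| = |-1| = 1

1


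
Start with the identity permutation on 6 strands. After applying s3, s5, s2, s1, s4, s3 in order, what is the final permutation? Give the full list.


Starting with identity [1, 2, 3, 4, 5, 6].
Apply generators in sequence:
  After s3: [1, 2, 4, 3, 5, 6]
  After s5: [1, 2, 4, 3, 6, 5]
  After s2: [1, 4, 2, 3, 6, 5]
  After s1: [4, 1, 2, 3, 6, 5]
  After s4: [4, 1, 2, 6, 3, 5]
  After s3: [4, 1, 6, 2, 3, 5]
Final permutation: [4, 1, 6, 2, 3, 5]

[4, 1, 6, 2, 3, 5]


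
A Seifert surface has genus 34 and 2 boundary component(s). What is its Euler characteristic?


chi = 2 - 2g - b
= 2 - 2*34 - 2
= 2 - 68 - 2 = -68

-68


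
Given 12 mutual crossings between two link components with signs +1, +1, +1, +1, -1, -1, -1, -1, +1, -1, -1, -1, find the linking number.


Step 1: Count positive crossings: 5
Step 2: Count negative crossings: 7
Step 3: Sum of signs = 5 - 7 = -2
Step 4: Linking number = sum/2 = -2/2 = -1

-1


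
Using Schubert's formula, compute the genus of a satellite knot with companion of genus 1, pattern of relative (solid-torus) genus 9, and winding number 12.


Schubert: g(satellite) = g_rel(pattern) + |winding| * g(companion),
where g_rel(pattern) is the genus of the pattern relative to the solid torus.
= 9 + 12 * 1
= 9 + 12 = 21

21


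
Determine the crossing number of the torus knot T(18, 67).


For a torus knot T(p, q) with gcd(p,q)=1,
the crossing number is min(p*(q-1), q*(p-1)).
p*(q-1) = 18*66 = 1188
q*(p-1) = 67*17 = 1139
min(1188, 1139) = 1139

1139


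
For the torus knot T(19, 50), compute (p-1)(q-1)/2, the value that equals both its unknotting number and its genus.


For a torus knot T(p,q), both the unknotting number and genus equal (p-1)(q-1)/2.
= (19-1)(50-1)/2
= 18*49/2
= 882/2 = 441

441


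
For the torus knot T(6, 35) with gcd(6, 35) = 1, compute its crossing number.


For a torus knot T(p, q) with gcd(p,q)=1,
the crossing number is min(p*(q-1), q*(p-1)).
p*(q-1) = 6*34 = 204
q*(p-1) = 35*5 = 175
min(204, 175) = 175

175


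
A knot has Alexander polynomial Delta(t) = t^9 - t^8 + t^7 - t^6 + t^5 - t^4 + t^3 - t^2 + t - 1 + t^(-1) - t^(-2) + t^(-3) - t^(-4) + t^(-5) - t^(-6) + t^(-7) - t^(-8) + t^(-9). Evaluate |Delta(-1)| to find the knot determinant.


Step 1: The polynomial has 19 terms with alternating signs, exponents from 9 down to -9.
Step 2: Substitute t = -1. The i-th term has coefficient (-1)^i and exponent (m-i),
  so its value is (-1)^i * (-1)^(m-i) = (-1)^m = -1 for every i.
Step 3: All 19 terms equal -1, so Delta(-1) = 19 * (-1) = -19
Step 4: |Delta(-1)| = 19

19


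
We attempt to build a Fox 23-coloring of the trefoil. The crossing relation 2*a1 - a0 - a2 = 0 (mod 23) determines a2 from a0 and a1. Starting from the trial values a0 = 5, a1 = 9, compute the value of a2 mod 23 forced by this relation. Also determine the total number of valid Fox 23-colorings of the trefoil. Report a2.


Step 1: Apply the given crossing relation 2*a1 - a0 - a2 = 0 (mod 23).
  a2 = 2*a1 - a0 mod 23
  a2 = 2*9 - 5 mod 23
  a2 = 18 - 5 mod 23
  a2 = 13 mod 23 = 13
Step 2: The trefoil has determinant 3.
  Number of Fox p-colorings (p prime) is p^2 if p = 3, else p.
  Since 23 does not divide 3, only trivial (constant) colorings exist.
  (So the trial a0 = 5, a1 = 9 with a0 != a1 does NOT extend to a valid coloring of the whole trefoil: the other two crossing relations require 3*(a1 - a0) = 0 (mod 23), which fails.)
  Total colorings = 23
Step 3: a2 = 13, total Fox 23-colorings = 23

13


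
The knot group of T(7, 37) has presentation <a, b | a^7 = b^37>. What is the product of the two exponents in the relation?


The relation is a^7 = b^37.
Product of exponents = 7 * 37
= 259

259


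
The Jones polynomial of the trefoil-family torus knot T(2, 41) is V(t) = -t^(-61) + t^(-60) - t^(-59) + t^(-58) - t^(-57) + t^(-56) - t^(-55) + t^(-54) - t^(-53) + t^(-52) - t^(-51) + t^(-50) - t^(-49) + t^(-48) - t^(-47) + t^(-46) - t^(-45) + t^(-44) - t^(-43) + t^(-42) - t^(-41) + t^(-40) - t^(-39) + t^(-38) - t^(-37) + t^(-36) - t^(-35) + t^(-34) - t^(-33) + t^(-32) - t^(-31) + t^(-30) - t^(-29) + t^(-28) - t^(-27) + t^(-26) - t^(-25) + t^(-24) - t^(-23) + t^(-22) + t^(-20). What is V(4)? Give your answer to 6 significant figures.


Substituting t = 4 into V(t) = -t^(-61) + t^(-60) - t^(-59) + t^(-58) - t^(-57) + t^(-56) - t^(-55) + t^(-54) - t^(-53) + t^(-52) - t^(-51) + t^(-50) - t^(-49) + t^(-48) - t^(-47) + t^(-46) - t^(-45) + t^(-44) - t^(-43) + t^(-42) - t^(-41) + t^(-40) - t^(-39) + t^(-38) - t^(-37) + t^(-36) - t^(-35) + t^(-34) - t^(-33) + t^(-32) - t^(-31) + t^(-30) - t^(-29) + t^(-28) - t^(-27) + t^(-26) - t^(-25) + t^(-24) - t^(-23) + t^(-22) + t^(-20):
  (-)t^(-61) = -1.88079e-37
  (+)t^(-60) = 7.52316e-37
  (-)t^(-59) = -3.00927e-36
  (+)t^(-58) = 1.20371e-35
  (-)t^(-57) = -4.81482e-35
  (+)t^(-56) = 1.92593e-34
  (-)t^(-55) = -7.70372e-34
  (+)t^(-54) = 3.08149e-33
  (-)t^(-53) = -1.2326e-32
  (+)t^(-52) = 4.93038e-32
  (-)t^(-51) = -1.97215e-31
  (+)t^(-50) = 7.88861e-31
  (-)t^(-49) = -3.15544e-30
  (+)t^(-48) = 1.26218e-29
  (-)t^(-47) = -5.04871e-29
  (+)t^(-46) = 2.01948e-28
  (-)t^(-45) = -8.07794e-28
  (+)t^(-44) = 3.23117e-27
  (-)t^(-43) = -1.29247e-26
  (+)t^(-42) = 5.16988e-26
  (-)t^(-41) = -2.06795e-25
  (+)t^(-40) = 8.27181e-25
  (-)t^(-39) = -3.30872e-24
  (+)t^(-38) = 1.32349e-23
  (-)t^(-37) = -5.29396e-23
  (+)t^(-36) = 2.11758e-22
  (-)t^(-35) = -8.47033e-22
  (+)t^(-34) = 3.38813e-21
  (-)t^(-33) = -1.35525e-20
  (+)t^(-32) = 5.42101e-20
  (-)t^(-31) = -2.1684e-19
  (+)t^(-30) = 8.67362e-19
  (-)t^(-29) = -3.46945e-18
  (+)t^(-28) = 1.38778e-17
  (-)t^(-27) = -5.55112e-17
  (+)t^(-26) = 2.22045e-16
  (-)t^(-25) = -8.88178e-16
  (+)t^(-24) = 3.55271e-15
  (-)t^(-23) = -1.42109e-14
  (+)t^(-22) = 5.68434e-14
  (+)t^(-20) = 9.09495e-13
Sum = (-1.88079e-37) + (7.52316e-37) + (-3.00927e-36) + (1.20371e-35) + (-4.81482e-35) + (1.92593e-34) + (-7.70372e-34) + (3.08149e-33) + (-1.2326e-32) + (4.93038e-32) + (-1.97215e-31) + (7.88861e-31) + (-3.15544e-30) + (1.26218e-29) + (-5.04871e-29) + (2.01948e-28) + (-8.07794e-28) + (3.23117e-27) + (-1.29247e-26) + (5.16988e-26) + (-2.06795e-25) + (8.27181e-25) + (-3.30872e-24) + (1.32349e-23) + (-5.29396e-23) + (2.11758e-22) + (-8.47033e-22) + (3.38813e-21) + (-1.35525e-20) + (5.42101e-20) + (-2.1684e-19) + (8.67362e-19) + (-3.46945e-18) + (1.38778e-17) + (-5.55112e-17) + (2.22045e-16) + (-8.88178e-16) + (3.55271e-15) + (-1.42109e-14) + (5.68434e-14) + (9.09495e-13)
= 9.549694369e-13
Rounded to 6 significant figures: 9.54969e-13

9.54969e-13


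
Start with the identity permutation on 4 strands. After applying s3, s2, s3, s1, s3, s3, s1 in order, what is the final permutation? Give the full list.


Starting with identity [1, 2, 3, 4].
Apply generators in sequence:
  After s3: [1, 2, 4, 3]
  After s2: [1, 4, 2, 3]
  After s3: [1, 4, 3, 2]
  After s1: [4, 1, 3, 2]
  After s3: [4, 1, 2, 3]
  After s3: [4, 1, 3, 2]
  After s1: [1, 4, 3, 2]
Final permutation: [1, 4, 3, 2]

[1, 4, 3, 2]


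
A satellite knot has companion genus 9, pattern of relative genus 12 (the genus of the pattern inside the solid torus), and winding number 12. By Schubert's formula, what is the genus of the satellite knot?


Schubert: g(satellite) = g_rel(pattern) + |winding| * g(companion),
where g_rel(pattern) is the genus of the pattern relative to the solid torus.
= 12 + 12 * 9
= 12 + 108 = 120

120


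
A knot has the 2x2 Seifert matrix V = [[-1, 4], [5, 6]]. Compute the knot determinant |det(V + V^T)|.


Step 1: Form V + V^T where V = [[-1, 4], [5, 6]]
  V^T = [[-1, 5], [4, 6]]
  V + V^T = [[-2, 9], [9, 12]]
Step 2: det(V + V^T) = (-2)*12 - 9*9
  = -24 - 81 = -105
Step 3: Knot determinant = |det(V + V^T)| = |-105| = 105

105


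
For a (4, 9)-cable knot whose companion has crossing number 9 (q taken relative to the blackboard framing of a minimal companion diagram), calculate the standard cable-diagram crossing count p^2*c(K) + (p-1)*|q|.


Step 1: Each of the c(K) crossings of the companion diagram becomes p*p = p^2 crossings among the p parallel strands, and each of the |q| twists s_1 s_2 ... s_(p-1) adds (p-1) crossings.
  Crossings = p^2 * c(K) + (p-1)*|q|
Step 2: = 4^2 * 9 + (4-1)*9
Step 3: = 16*9 + 3*9
Step 4: = 144 + 27 = 171

171


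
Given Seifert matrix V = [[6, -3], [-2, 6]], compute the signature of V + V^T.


Step 1: V + V^T = [[12, -5], [-5, 12]]
Step 2: trace = 24, det = 119
Step 3: Discriminant = 24^2 - 4*119 = 100
Step 4: Eigenvalues: 17, 7
Step 5: Signature = (# positive eigenvalues) - (# negative eigenvalues) = 2

2


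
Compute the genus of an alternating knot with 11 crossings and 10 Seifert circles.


For alternating knots, g = (c - s + 1)/2.
= (11 - 10 + 1)/2
= 2/2 = 1

1


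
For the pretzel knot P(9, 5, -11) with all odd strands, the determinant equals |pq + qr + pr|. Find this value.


Step 1: Compute pq + qr + pr.
pq = 9*5 = 45
qr = 5*(-11) = -55
pr = 9*(-11) = -99
pq + qr + pr = 45 + (-55) + (-99) = -109
Step 2: Take absolute value.
det(P(9,5,-11)) = |-109| = 109

109


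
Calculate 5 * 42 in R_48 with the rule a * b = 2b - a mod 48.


5 * 42 = 2*42 - 5 mod 48
= 84 - 5 mod 48
= 79 mod 48 = 31

31


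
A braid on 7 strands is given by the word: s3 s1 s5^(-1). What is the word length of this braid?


The word length counts the number of generators (including inverses).
Listing each generator: s3, s1, s5^(-1)
There are 3 generators in this braid word.

3


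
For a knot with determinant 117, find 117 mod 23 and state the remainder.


Step 1: A knot is p-colorable if and only if p divides its determinant.
Step 2: Compute 117 mod 23.
117 = 5 * 23 + 2
Step 3: 117 mod 23 = 2
Step 4: The knot is 23-colorable: no

2


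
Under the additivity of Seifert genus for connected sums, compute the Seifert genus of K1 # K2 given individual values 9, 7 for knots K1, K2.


The Seifert genus is additive under connected sum.
Seifert genus(K1 # K2) = (9) + (7)
= 16

16


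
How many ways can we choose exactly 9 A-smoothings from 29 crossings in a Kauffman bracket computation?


We choose which 9 of 29 crossings get A-smoothings.
C(29, 9) = 29! / (9! * 20!)
= 10015005

10015005


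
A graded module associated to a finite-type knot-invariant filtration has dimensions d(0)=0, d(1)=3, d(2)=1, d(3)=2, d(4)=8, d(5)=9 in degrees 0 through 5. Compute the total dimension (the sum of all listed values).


Total dimension = d(0) + d(1) + ... + d(5)
= 0 + 3 + 1 + 2 + 8 + 9
= 23

23


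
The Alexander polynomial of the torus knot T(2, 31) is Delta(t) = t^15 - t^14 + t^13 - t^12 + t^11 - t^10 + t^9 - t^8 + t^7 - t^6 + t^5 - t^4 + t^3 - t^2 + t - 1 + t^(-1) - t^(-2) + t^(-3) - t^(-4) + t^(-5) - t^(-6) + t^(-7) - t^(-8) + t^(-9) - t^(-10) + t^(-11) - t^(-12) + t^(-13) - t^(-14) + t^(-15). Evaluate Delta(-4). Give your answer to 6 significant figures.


Substituting t = -4 into Delta(t) = t^15 - t^14 + t^13 - t^12 + t^11 - t^10 + t^9 - t^8 + t^7 - t^6 + t^5 - t^4 + t^3 - t^2 + t - 1 + t^(-1) - t^(-2) + t^(-3) - t^(-4) + t^(-5) - t^(-6) + t^(-7) - t^(-8) + t^(-9) - t^(-10) + t^(-11) - t^(-12) + t^(-13) - t^(-14) + t^(-15):
Term values: (-1073741824) + (-268435456) + (-67108864) + (-16777216) + (-4194304) + (-1048576) + (-262144) + (-65536) + (-16384) + (-4096) + (-1024) + (-256) + (-64) + (-16) + (-4) + (-1) + (-0.25) + (-0.0625) + (-0.015625) + (-0.00390625) + (-0.000976562) + (-0.000244141) + (-6.10352e-05) + (-1.52588e-05) + (-3.8147e-06) + (-9.53674e-07) + (-2.38419e-07) + (-5.96046e-08) + (-1.49012e-08) + (-3.72529e-09) + (-9.31323e-10)
Sum = -1431655765
Rounded to 6 significant figures: -1.43166e+09

-1.43166e+09


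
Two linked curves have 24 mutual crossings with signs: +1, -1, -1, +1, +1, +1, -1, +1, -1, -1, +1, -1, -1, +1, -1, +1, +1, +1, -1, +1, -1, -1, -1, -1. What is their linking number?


Step 1: Count positive crossings: 11
Step 2: Count negative crossings: 13
Step 3: Sum of signs = 11 - 13 = -2
Step 4: Linking number = sum/2 = -2/2 = -1

-1


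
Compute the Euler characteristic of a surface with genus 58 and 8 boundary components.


chi = 2 - 2g - b
= 2 - 2*58 - 8
= 2 - 116 - 8 = -122

-122


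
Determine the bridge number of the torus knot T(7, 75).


The bridge number of T(p,q) is min(p,q).
min(7, 75) = 7

7


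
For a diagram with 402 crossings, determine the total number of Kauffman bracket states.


Each crossing contributes 2 choices (A-smoothing or B-smoothing).
Total states = 2^402 = 10328999512347634358623676688012047497318823171316894051322637426162590488067364778518581413120551325743612687890989973504

10328999512347634358623676688012047497318823171316894051322637426162590488067364778518581413120551325743612687890989973504


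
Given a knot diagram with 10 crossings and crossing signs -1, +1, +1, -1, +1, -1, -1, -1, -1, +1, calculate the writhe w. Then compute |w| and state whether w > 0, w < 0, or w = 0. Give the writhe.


Step 1: Count positive crossings (+1).
Positive crossings: 4
Step 2: Count negative crossings (-1).
Negative crossings: 6
Step 3: Writhe = (positive) - (negative)
w = 4 - 6 = -2
Step 4: |w| = 2, and w is negative

-2


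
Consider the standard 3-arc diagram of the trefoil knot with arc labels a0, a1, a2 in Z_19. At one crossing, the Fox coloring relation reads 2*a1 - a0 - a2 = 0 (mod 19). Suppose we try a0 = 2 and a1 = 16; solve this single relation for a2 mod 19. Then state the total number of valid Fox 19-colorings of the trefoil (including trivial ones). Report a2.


Step 1: Apply the given crossing relation 2*a1 - a0 - a2 = 0 (mod 19).
  a2 = 2*a1 - a0 mod 19
  a2 = 2*16 - 2 mod 19
  a2 = 32 - 2 mod 19
  a2 = 30 mod 19 = 11
Step 2: The trefoil has determinant 3.
  Number of Fox p-colorings (p prime) is p^2 if p = 3, else p.
  Since 19 does not divide 3, only trivial (constant) colorings exist.
  (So the trial a0 = 2, a1 = 16 with a0 != a1 does NOT extend to a valid coloring of the whole trefoil: the other two crossing relations require 3*(a1 - a0) = 0 (mod 19), which fails.)
  Total colorings = 19
Step 3: a2 = 11, total Fox 19-colorings = 19

11


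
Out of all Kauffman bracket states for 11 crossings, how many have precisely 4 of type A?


We choose which 4 of 11 crossings get A-smoothings.
C(11, 4) = 11! / (4! * 7!)
= 330

330


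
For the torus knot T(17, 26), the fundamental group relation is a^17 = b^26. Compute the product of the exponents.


The relation is a^17 = b^26.
Product of exponents = 17 * 26
= 442

442


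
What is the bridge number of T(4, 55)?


The bridge number of T(p,q) is min(p,q).
min(4, 55) = 4

4


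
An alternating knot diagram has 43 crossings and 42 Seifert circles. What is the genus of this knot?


For alternating knots, g = (c - s + 1)/2.
= (43 - 42 + 1)/2
= 2/2 = 1

1


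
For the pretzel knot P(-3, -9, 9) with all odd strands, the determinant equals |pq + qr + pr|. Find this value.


Step 1: Compute pq + qr + pr.
pq = (-3)*(-9) = 27
qr = (-9)*9 = -81
pr = (-3)*9 = -27
pq + qr + pr = 27 + (-81) + (-27) = -81
Step 2: Take absolute value.
det(P(-3,-9,9)) = |-81| = 81

81


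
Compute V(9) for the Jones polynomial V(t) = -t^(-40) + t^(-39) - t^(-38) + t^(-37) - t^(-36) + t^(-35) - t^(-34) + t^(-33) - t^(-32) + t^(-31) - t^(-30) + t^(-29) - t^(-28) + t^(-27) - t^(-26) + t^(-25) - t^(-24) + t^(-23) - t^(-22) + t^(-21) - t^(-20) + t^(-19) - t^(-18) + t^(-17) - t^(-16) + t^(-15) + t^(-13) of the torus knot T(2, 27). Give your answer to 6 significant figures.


Substituting t = 9 into V(t) = -t^(-40) + t^(-39) - t^(-38) + t^(-37) - t^(-36) + t^(-35) - t^(-34) + t^(-33) - t^(-32) + t^(-31) - t^(-30) + t^(-29) - t^(-28) + t^(-27) - t^(-26) + t^(-25) - t^(-24) + t^(-23) - t^(-22) + t^(-21) - t^(-20) + t^(-19) - t^(-18) + t^(-17) - t^(-16) + t^(-15) + t^(-13):
  (-)t^(-40) = -6.7655e-39
  (+)t^(-39) = 6.08895e-38
  (-)t^(-38) = -5.48005e-37
  (+)t^(-37) = 4.93205e-36
  (-)t^(-36) = -4.43884e-35
  (+)t^(-35) = 3.99496e-34
  (-)t^(-34) = -3.59546e-33
  (+)t^(-33) = 3.23592e-32
  (-)t^(-32) = -2.91232e-31
  (+)t^(-31) = 2.62109e-30
  (-)t^(-30) = -2.35898e-29
  (+)t^(-29) = 2.12308e-28
  (-)t^(-28) = -1.91078e-27
  (+)t^(-27) = 1.7197e-26
  (-)t^(-26) = -1.54773e-25
  (+)t^(-25) = 1.39296e-24
  (-)t^(-24) = -1.25366e-23
  (+)t^(-23) = 1.12829e-22
  (-)t^(-22) = -1.01546e-21
  (+)t^(-21) = 9.13918e-21
  (-)t^(-20) = -8.22526e-20
  (+)t^(-19) = 7.40274e-19
  (-)t^(-18) = -6.66246e-18
  (+)t^(-17) = 5.99622e-17
  (-)t^(-16) = -5.3966e-16
  (+)t^(-15) = 4.85694e-15
  (+)t^(-13) = 3.93412e-13
Sum = (-6.7655e-39) + (6.08895e-38) + (-5.48005e-37) + (4.93205e-36) + (-4.43884e-35) + (3.99496e-34) + (-3.59546e-33) + (3.23592e-32) + (-2.91232e-31) + (2.62109e-30) + (-2.35898e-29) + (2.12308e-28) + (-1.91078e-27) + (1.7197e-26) + (-1.54773e-25) + (1.39296e-24) + (-1.25366e-23) + (1.12829e-22) + (-1.01546e-21) + (9.13918e-21) + (-8.22526e-20) + (7.40274e-19) + (-6.66246e-18) + (5.99622e-17) + (-5.3966e-16) + (4.85694e-15) + (3.93412e-13)
= 3.977830379e-13
Rounded to 6 significant figures: 3.97783e-13

3.97783e-13


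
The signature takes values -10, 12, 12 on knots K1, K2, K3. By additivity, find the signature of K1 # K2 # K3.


The signature is additive under connected sum.
signature(K1 # K2 # K3) = (-10) + (12) + (12)
= 14

14


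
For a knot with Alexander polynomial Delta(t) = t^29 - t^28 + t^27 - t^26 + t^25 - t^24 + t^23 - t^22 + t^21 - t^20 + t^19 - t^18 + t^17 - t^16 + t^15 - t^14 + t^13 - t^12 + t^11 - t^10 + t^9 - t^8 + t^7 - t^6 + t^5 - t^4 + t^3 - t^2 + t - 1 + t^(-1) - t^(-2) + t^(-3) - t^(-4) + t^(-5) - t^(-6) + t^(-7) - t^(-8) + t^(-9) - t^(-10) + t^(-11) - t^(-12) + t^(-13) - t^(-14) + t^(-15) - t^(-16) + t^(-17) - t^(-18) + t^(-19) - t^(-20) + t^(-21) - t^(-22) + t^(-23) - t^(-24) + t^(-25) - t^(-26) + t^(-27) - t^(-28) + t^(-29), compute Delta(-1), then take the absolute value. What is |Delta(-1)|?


Step 1: The polynomial has 59 terms with alternating signs, exponents from 29 down to -29.
Step 2: Substitute t = -1. The i-th term has coefficient (-1)^i and exponent (m-i),
  so its value is (-1)^i * (-1)^(m-i) = (-1)^m = -1 for every i.
Step 3: All 59 terms equal -1, so Delta(-1) = 59 * (-1) = -59
Step 4: |Delta(-1)| = 59

59


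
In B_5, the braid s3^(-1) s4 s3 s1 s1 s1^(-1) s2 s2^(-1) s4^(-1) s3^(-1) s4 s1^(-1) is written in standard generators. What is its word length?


The word length counts the number of generators (including inverses).
Listing each generator: s3^(-1), s4, s3, s1, s1, s1^(-1), s2, s2^(-1), s4^(-1), s3^(-1), s4, s1^(-1)
There are 12 generators in this braid word.

12


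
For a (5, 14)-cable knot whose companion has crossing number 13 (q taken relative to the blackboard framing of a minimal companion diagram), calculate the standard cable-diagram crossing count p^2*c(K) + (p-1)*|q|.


Step 1: Each of the c(K) crossings of the companion diagram becomes p*p = p^2 crossings among the p parallel strands, and each of the |q| twists s_1 s_2 ... s_(p-1) adds (p-1) crossings.
  Crossings = p^2 * c(K) + (p-1)*|q|
Step 2: = 5^2 * 13 + (5-1)*14
Step 3: = 25*13 + 4*14
Step 4: = 325 + 56 = 381

381


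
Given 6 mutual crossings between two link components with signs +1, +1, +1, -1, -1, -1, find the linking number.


Step 1: Count positive crossings: 3
Step 2: Count negative crossings: 3
Step 3: Sum of signs = 3 - 3 = 0
Step 4: Linking number = sum/2 = 0/2 = 0

0


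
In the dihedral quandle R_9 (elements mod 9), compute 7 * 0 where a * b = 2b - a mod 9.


7 * 0 = 2*0 - 7 mod 9
= 0 - 7 mod 9
= -7 mod 9 = 2

2


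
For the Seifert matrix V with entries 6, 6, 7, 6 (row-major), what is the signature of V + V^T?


Step 1: V + V^T = [[12, 13], [13, 12]]
Step 2: trace = 24, det = -25
Step 3: Discriminant = 24^2 - 4*(-25) = 676
Step 4: Eigenvalues: 25, -1
Step 5: Signature = (# positive eigenvalues) - (# negative eigenvalues) = 0

0
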